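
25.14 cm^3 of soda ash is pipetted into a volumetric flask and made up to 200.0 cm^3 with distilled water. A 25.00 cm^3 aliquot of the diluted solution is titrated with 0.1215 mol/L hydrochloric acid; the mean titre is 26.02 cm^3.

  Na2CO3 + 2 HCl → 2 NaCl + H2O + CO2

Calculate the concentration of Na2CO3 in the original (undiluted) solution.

0.5030 mol/L

n(HCl) = 0.02602 × 0.1215 = 3.161 × 10^-3 mol
From the 1:2 ratio, n(Na2CO3) in the aliquot = 1/2 × 3.161 × 10^-3 = 1.581 × 10^-3 mol
[Na2CO3]_dilute = 1.581 × 10^-3 / 0.02500 = 0.06323 mol/L
Dilution factor = 200.0 / 25.14 = 7.955
[Na2CO3]_stock = 0.06323 × 7.955 = 0.5030 mol/L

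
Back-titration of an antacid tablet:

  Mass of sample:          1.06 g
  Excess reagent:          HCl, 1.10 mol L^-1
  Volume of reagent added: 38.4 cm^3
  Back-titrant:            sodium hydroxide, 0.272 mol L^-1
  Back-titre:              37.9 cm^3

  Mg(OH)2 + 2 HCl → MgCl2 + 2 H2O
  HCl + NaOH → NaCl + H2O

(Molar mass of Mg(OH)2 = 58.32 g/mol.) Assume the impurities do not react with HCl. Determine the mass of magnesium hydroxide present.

0.931 g

n(HCl) added = 0.0384 × 1.10 = 0.0422 mol
n(NaOH) used in back-titration = 0.0379 × 0.272 = 0.0103 mol
n(HCl) left over = 0.0103 mol (1:1 ratio)
n(HCl) consumed by analyte = 0.0422 − 0.0103 = 0.0319 mol
From the 1:2 ratio, n(Mg(OH)2) = 1/2 × 0.0319 = 0.0160 mol
mass of Mg(OH)2 = 0.0160 × 58.32 = 0.931 g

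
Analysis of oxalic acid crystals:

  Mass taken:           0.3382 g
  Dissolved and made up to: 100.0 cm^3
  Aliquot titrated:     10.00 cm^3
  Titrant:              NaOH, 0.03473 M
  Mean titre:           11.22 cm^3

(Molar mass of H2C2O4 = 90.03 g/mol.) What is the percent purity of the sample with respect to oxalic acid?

51.87 %

H2C2O4 + 2 NaOH → Na2C2O4 + 2 H2O
n(NaOH) per titration = 0.01122 × 0.03473 = 3.897 × 10^-4 mol
From the 1:2 ratio, n(H2C2O4) in each aliquot = 1/2 × 3.897 × 10^-4 = 1.948 × 10^-4 mol
n(H2C2O4) in the whole flask = 1.948 × 10^-4 × 100.0/10.00 = 1.948 × 10^-3 mol
mass of H2C2O4 = 1.948 × 10^-3 × 90.03 = 0.1754 g
% H2C2O4 = 0.1754 / 0.3382 × 100 = 51.87 %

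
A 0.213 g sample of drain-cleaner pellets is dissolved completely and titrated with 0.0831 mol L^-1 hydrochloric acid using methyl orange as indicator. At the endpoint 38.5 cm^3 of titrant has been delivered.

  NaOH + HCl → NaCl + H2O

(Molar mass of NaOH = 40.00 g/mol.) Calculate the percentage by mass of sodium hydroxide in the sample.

60.1 %

n(HCl) = 0.0385 L × 0.0831 mol/L = 3.20 × 10^-3 mol
n(NaOH) = 3.20 × 10^-3 mol (1:1 ratio)
mass of NaOH = 3.20 × 10^-3 × 40.00 g/mol = 0.128 g
% NaOH = 0.128 / 0.213 × 100 = 60.1 %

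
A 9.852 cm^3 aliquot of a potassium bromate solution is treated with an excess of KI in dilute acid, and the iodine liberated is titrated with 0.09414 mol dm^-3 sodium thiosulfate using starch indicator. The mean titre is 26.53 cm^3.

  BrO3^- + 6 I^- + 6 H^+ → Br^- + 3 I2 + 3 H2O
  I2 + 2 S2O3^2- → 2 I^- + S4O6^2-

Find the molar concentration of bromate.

n(S2O3^2-) = 0.02653 × 0.09414 = 2.498 × 10^-3 mol
n(I2) = n(S2O3^2-)/2 = 1.249 × 10^-3 mol
From the 1:3 ratio, n(BrO3^-) in the aliquot = 1/3 × 1.249 × 10^-3 = 4.163 × 10^-4 mol
[BrO3^-] = 4.163 × 10^-4 / 0.009852 = 0.04225 mol/L

0.04225 mol/L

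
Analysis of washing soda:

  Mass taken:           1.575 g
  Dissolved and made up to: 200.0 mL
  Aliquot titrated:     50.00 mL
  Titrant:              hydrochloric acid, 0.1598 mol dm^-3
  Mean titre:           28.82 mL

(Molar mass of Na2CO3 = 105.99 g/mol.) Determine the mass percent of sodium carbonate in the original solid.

Na2CO3 + 2 HCl → 2 NaCl + H2O + CO2
n(HCl) per titration = 0.02882 × 0.1598 = 4.605 × 10^-3 mol
From the 1:2 ratio, n(Na2CO3) in each aliquot = 1/2 × 4.605 × 10^-3 = 2.303 × 10^-3 mol
n(Na2CO3) in the whole flask = 2.303 × 10^-3 × 200.0/50.00 = 9.211 × 10^-3 mol
mass of Na2CO3 = 9.211 × 10^-3 × 105.99 = 0.9763 g
% Na2CO3 = 0.9763 / 1.575 × 100 = 61.98 %

61.98 %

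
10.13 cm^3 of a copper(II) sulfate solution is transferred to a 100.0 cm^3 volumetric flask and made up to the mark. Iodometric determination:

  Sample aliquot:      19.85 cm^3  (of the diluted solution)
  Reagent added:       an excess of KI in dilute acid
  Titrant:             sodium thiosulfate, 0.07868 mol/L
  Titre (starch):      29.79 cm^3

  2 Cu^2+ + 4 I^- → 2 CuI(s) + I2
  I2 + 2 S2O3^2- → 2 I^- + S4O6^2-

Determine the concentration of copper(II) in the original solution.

1.166 mol/L

n(S2O3^2-) = 0.02979 × 0.07868 = 2.344 × 10^-3 mol
n(I2) = n(S2O3^2-)/2 = 1.172 × 10^-3 mol
From the 2:1 ratio, n(Cu2+) in the aliquot = 2/1 × 1.172 × 10^-3 = 2.344 × 10^-3 mol
[Cu2+]_dilute = 2.344 × 10^-3 / 0.01985 = 0.1181 mol/L
[Cu2+]_original = 0.1181 × 100.0/10.13 = 1.166 mol/L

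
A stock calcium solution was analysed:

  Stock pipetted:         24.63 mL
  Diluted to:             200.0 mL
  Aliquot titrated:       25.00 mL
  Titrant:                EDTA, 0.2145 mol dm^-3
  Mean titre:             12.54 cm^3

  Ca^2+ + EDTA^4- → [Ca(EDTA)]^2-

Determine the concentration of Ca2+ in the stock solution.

n(EDTA) = 0.01254 × 0.2145 = 2.690 × 10^-3 mol
n(Ca2+) in the aliquot = 2.690 × 10^-3 mol (1:1 ratio)
[Ca2+]_dilute = 2.690 × 10^-3 / 0.02500 = 0.1076 mol/L
Dilution factor = 200.0 / 24.63 = 8.120
[Ca2+]_stock = 0.1076 × 8.120 = 0.8737 mol/L

0.8737 mol/L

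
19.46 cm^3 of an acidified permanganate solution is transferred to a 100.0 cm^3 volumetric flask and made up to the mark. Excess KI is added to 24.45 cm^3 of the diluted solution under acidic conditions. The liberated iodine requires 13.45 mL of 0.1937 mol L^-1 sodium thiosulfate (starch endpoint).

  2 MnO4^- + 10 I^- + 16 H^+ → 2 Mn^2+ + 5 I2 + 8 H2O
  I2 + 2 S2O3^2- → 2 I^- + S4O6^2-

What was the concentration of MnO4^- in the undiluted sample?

0.1095 mol/L

n(S2O3^2-) = 0.01345 × 0.1937 = 2.605 × 10^-3 mol
n(I2) = n(S2O3^2-)/2 = 1.303 × 10^-3 mol
From the 2:5 ratio, n(MnO4^-) in the aliquot = 2/5 × 1.303 × 10^-3 = 5.211 × 10^-4 mol
[MnO4^-]_dilute = 5.211 × 10^-4 / 0.02445 = 0.02131 mol/L
[MnO4^-]_original = 0.02131 × 100.0/19.46 = 0.1095 mol/L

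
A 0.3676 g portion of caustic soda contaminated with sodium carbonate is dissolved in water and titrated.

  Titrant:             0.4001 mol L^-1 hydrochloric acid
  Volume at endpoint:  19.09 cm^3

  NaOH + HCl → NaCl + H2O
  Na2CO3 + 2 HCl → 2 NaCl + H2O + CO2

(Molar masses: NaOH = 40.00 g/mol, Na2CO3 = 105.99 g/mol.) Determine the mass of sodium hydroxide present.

n(HCl) = 0.01909 × 0.4001 = 7.638 × 10^-3 mol
Let x = n(NaOH), y = n(Na2CO3).
Titrant: 1x + 2y = 7.638 × 10^-3;  mass: 40.00x + 105.99y = 0.3676
Solving, x = 2.860 × 10^-3 mol, y = 2.389 × 10^-3 mol
mass of NaOH = 2.860 × 10^-3 × 40.00 = 0.1144 g

0.1144 g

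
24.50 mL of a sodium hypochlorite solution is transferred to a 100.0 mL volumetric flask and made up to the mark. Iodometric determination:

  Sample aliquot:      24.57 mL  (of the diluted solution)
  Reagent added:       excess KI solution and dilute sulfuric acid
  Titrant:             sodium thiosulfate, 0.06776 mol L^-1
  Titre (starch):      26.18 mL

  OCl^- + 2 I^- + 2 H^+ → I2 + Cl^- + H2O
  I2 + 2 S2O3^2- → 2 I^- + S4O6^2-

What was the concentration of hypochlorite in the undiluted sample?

0.1473 mol/L

n(S2O3^2-) = 0.02618 × 0.06776 = 1.774 × 10^-3 mol
n(I2) = n(S2O3^2-)/2 = 8.870 × 10^-4 mol
n(OCl^-) in the aliquot = 8.870 × 10^-4 mol (1:1 ratio)
[OCl^-]_dilute = 8.870 × 10^-4 / 0.02457 = 0.03610 mol/L
[OCl^-]_original = 0.03610 × 100.0/24.50 = 0.1473 mol/L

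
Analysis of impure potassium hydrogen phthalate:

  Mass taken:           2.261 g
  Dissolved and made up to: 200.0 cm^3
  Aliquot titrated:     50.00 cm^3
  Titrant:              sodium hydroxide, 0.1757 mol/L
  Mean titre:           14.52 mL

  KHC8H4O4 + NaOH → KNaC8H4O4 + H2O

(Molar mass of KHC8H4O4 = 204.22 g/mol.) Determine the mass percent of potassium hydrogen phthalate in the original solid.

92.17 %

n(NaOH) per titration = 0.01452 × 0.1757 = 2.551 × 10^-3 mol
n(KHC8H4O4) in each aliquot = 2.551 × 10^-3 mol (1:1 ratio)
n(KHC8H4O4) in the whole flask = 2.551 × 10^-3 × 200.0/50.00 = 0.01020 mol
mass of KHC8H4O4 = 0.01020 × 204.22 = 2.084 g
% KHC8H4O4 = 2.084 / 2.261 × 100 = 92.17 %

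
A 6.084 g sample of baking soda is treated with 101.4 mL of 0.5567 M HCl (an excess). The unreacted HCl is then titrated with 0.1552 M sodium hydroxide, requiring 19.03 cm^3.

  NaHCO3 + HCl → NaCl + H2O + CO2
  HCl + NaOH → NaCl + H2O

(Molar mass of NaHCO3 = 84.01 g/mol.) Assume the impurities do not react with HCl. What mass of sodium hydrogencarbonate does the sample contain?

n(HCl) added = 0.1014 × 0.5567 = 0.05645 mol
n(NaOH) used in back-titration = 0.01903 × 0.1552 = 2.953 × 10^-3 mol
n(HCl) left over = 2.953 × 10^-3 mol (1:1 ratio)
n(HCl) consumed by analyte = 0.05645 − 2.953 × 10^-3 = 0.05350 mol
n(NaHCO3) = 0.05350 mol (1:1 ratio)
mass of NaHCO3 = 0.05350 × 84.01 = 4.494 g

4.494 g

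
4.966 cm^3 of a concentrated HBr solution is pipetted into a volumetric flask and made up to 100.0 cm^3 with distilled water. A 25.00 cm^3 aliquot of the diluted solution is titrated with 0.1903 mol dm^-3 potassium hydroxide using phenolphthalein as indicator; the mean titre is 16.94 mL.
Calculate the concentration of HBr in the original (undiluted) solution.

2.597 mol/L

HBr + KOH → KBr + H2O
n(KOH) = 0.01694 × 0.1903 = 3.224 × 10^-3 mol
n(HBr) in the aliquot = 3.224 × 10^-3 mol (1:1 ratio)
[HBr]_dilute = 3.224 × 10^-3 / 0.02500 = 0.1289 mol/L
Dilution factor = 100.0 / 4.966 = 20.14
[HBr]_stock = 0.1289 × 20.14 = 2.597 mol/L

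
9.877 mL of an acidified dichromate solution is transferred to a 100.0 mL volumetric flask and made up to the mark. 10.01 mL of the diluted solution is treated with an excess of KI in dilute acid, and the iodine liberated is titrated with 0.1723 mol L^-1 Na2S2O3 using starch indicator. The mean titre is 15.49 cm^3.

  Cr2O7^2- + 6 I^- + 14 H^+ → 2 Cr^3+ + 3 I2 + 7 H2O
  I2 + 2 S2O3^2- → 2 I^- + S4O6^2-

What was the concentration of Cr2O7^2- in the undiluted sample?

n(S2O3^2-) = 0.01549 × 0.1723 = 2.669 × 10^-3 mol
n(I2) = n(S2O3^2-)/2 = 1.334 × 10^-3 mol
From the 1:3 ratio, n(Cr2O7^2-) in the aliquot = 1/3 × 1.334 × 10^-3 = 4.448 × 10^-4 mol
[Cr2O7^2-]_dilute = 4.448 × 10^-4 / 0.01001 = 0.04444 mol/L
[Cr2O7^2-]_original = 0.04444 × 100.0/9.877 = 0.4499 mol/L

0.4499 mol/L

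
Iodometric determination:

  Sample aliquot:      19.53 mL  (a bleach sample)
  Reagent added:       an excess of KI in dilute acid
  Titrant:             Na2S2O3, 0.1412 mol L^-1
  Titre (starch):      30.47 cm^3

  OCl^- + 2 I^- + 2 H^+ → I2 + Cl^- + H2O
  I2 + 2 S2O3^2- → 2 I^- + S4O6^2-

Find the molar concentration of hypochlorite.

0.1101 mol/L

n(S2O3^2-) = 0.03047 × 0.1412 = 4.302 × 10^-3 mol
n(I2) = n(S2O3^2-)/2 = 2.151 × 10^-3 mol
n(OCl^-) in the aliquot = 2.151 × 10^-3 mol (1:1 ratio)
[OCl^-] = 2.151 × 10^-3 / 0.01953 = 0.1101 mol/L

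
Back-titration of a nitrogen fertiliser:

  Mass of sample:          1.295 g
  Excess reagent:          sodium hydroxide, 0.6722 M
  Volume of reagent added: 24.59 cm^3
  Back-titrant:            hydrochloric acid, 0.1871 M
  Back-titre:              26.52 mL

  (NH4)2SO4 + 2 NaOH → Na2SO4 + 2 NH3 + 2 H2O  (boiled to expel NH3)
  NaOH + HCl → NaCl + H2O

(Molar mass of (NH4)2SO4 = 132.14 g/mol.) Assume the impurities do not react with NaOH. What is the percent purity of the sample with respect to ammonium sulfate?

n(NaOH) added = 0.02459 × 0.6722 = 0.01653 mol
n(HCl) used in back-titration = 0.02652 × 0.1871 = 4.962 × 10^-3 mol
n(NaOH) left over = 4.962 × 10^-3 mol (1:1 ratio)
n(NaOH) consumed by analyte = 0.01653 − 4.962 × 10^-3 = 0.01157 mol
From the 1:2 ratio, n((NH4)2SO4) = 1/2 × 0.01157 = 5.784 × 10^-3 mol
mass of (NH4)2SO4 = 5.784 × 10^-3 × 132.14 = 0.7643 g
% (NH4)2SO4 = 0.7643 / 1.295 × 100 = 59.02 %

59.02 %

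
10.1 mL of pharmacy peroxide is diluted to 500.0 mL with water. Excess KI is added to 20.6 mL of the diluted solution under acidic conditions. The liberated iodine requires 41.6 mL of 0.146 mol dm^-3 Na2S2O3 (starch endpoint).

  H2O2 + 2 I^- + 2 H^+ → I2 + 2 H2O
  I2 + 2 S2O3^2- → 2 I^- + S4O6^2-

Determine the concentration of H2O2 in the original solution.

7.30 mol/L

n(S2O3^2-) = 0.0416 × 0.146 = 6.07 × 10^-3 mol
n(I2) = n(S2O3^2-)/2 = 3.04 × 10^-3 mol
n(H2O2) in the aliquot = 3.04 × 10^-3 mol (1:1 ratio)
[H2O2]_dilute = 3.04 × 10^-3 / 0.0206 = 0.147 mol/L
[H2O2]_original = 0.147 × 500.0/10.1 = 7.30 mol/L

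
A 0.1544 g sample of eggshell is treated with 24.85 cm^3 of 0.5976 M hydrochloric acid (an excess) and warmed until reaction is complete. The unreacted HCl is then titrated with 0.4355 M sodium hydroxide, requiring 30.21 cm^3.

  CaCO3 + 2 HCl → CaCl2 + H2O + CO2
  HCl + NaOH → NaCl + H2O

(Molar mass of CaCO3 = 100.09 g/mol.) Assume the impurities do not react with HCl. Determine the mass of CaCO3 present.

n(HCl) added = 0.02485 × 0.5976 = 0.01485 mol
n(NaOH) used in back-titration = 0.03021 × 0.4355 = 0.01316 mol
n(HCl) left over = 0.01316 mol (1:1 ratio)
n(HCl) consumed by analyte = 0.01485 − 0.01316 = 1.694 × 10^-3 mol
From the 1:2 ratio, n(CaCO3) = 1/2 × 1.694 × 10^-3 = 8.470 × 10^-4 mol
mass of CaCO3 = 8.470 × 10^-4 × 100.09 = 0.08477 g

0.08477 g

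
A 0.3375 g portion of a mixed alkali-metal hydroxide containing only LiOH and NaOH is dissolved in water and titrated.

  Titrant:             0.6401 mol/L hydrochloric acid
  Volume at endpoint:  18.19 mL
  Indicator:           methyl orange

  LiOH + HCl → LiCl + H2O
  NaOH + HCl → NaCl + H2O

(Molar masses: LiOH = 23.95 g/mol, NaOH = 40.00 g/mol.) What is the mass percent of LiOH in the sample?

56.70 %

n(HCl) = 0.01819 × 0.6401 = 0.01164 mol
Let x = n(LiOH), y = n(NaOH).
Titrant: 1x + 1y = 0.01164;  mass: 23.95x + 40.00y = 0.3375
Solving, x = 7.990 × 10^-3 mol, y = 3.654 × 10^-3 mol
mass of LiOH = 7.990 × 10^-3 × 23.95 = 0.1914 g
% LiOH = 0.1914 / 0.3375 × 100 = 56.70 %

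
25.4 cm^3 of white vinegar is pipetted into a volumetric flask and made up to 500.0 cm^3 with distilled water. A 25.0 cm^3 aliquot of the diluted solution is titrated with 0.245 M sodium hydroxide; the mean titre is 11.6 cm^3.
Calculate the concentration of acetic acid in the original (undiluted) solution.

CH3COOH + NaOH → CH3COONa + H2O
n(NaOH) = 0.0116 × 0.245 = 2.84 × 10^-3 mol
n(CH3COOH) in the aliquot = 2.84 × 10^-3 mol (1:1 ratio)
[CH3COOH]_dilute = 2.84 × 10^-3 / 0.0250 = 0.114 mol/L
Dilution factor = 500.0 / 25.4 = 19.69
[CH3COOH]_stock = 0.114 × 19.69 = 2.24 mol/L

2.24 M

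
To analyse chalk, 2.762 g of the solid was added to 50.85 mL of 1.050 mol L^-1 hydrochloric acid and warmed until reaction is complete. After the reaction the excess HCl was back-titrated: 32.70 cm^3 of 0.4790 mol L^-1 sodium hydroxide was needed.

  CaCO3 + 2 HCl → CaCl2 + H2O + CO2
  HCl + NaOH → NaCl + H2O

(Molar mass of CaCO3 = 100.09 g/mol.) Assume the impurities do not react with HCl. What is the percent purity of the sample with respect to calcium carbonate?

n(HCl) added = 0.05085 × 1.050 = 0.05339 mol
n(NaOH) used in back-titration = 0.03270 × 0.4790 = 0.01566 mol
n(HCl) left over = 0.01566 mol (1:1 ratio)
n(HCl) consumed by analyte = 0.05339 − 0.01566 = 0.03773 mol
From the 1:2 ratio, n(CaCO3) = 1/2 × 0.03773 = 0.01886 mol
mass of CaCO3 = 0.01886 × 100.09 = 1.888 g
% CaCO3 = 1.888 / 2.762 × 100 = 68.36 %

68.36 %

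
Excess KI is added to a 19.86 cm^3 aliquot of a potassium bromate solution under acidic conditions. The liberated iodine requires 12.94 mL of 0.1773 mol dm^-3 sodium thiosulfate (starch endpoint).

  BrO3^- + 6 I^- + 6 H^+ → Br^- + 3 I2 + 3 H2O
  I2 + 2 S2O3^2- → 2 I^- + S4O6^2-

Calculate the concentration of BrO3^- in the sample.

n(S2O3^2-) = 0.01294 × 0.1773 = 2.294 × 10^-3 mol
n(I2) = n(S2O3^2-)/2 = 1.147 × 10^-3 mol
From the 1:3 ratio, n(BrO3^-) in the aliquot = 1/3 × 1.147 × 10^-3 = 3.824 × 10^-4 mol
[BrO3^-] = 3.824 × 10^-4 / 0.01986 = 0.01925 mol/L

0.01925 mol/L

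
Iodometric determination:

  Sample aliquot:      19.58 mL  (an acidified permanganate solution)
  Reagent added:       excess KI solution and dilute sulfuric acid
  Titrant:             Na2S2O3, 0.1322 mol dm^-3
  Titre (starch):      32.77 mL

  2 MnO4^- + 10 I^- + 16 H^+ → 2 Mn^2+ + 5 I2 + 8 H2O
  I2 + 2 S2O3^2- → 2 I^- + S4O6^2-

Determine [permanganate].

n(S2O3^2-) = 0.03277 × 0.1322 = 4.332 × 10^-3 mol
n(I2) = n(S2O3^2-)/2 = 2.166 × 10^-3 mol
From the 2:5 ratio, n(MnO4^-) in the aliquot = 2/5 × 2.166 × 10^-3 = 8.664 × 10^-4 mol
[MnO4^-] = 8.664 × 10^-4 / 0.01958 = 0.04425 mol/L

0.04425 mol/L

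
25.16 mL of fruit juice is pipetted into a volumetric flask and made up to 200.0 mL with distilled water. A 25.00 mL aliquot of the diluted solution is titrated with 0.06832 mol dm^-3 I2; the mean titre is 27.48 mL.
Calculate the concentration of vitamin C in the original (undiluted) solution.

0.5970 mol/L

C6H8O6 + I2 → C6H6O6 + 2 HI
n(I2) = 0.02748 × 0.06832 = 1.877 × 10^-3 mol
n(C6H8O6) in the aliquot = 1.877 × 10^-3 mol (1:1 ratio)
[C6H8O6]_dilute = 1.877 × 10^-3 / 0.02500 = 0.07510 mol/L
Dilution factor = 200.0 / 25.16 = 7.949
[C6H8O6]_stock = 0.07510 × 7.949 = 0.5970 mol/L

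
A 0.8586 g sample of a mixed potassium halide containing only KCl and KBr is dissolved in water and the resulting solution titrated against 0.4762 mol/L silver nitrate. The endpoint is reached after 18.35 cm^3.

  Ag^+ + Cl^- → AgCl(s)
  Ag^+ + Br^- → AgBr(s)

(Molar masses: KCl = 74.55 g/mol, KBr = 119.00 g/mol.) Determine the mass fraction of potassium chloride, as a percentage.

35.41 %

n(AgNO3) = 0.01835 × 0.4762 = 8.738 × 10^-3 mol
Let x = n(KCl), y = n(KBr).
Titrant: 1x + 1y = 8.738 × 10^-3;  mass: 74.55x + 119.00y = 0.8586
Solving, x = 4.078 × 10^-3 mol, y = 4.661 × 10^-3 mol
mass of KCl = 4.078 × 10^-3 × 74.55 = 0.3040 g
% KCl = 0.3040 / 0.8586 × 100 = 35.41 %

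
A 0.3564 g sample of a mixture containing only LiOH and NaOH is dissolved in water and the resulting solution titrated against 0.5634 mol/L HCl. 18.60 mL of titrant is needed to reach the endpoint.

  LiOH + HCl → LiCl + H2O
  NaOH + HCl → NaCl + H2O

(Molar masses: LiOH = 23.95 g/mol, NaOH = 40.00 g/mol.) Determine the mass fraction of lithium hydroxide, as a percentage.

n(HCl) = 0.01860 × 0.5634 = 0.01048 mol
Let x = n(LiOH), y = n(NaOH).
Titrant: 1x + 1y = 0.01048;  mass: 23.95x + 40.00y = 0.3564
Solving, x = 3.911 × 10^-3 mol, y = 6.568 × 10^-3 mol
mass of LiOH = 3.911 × 10^-3 × 23.95 = 0.09367 g
% LiOH = 0.09367 / 0.3564 × 100 = 26.28 %

26.28 %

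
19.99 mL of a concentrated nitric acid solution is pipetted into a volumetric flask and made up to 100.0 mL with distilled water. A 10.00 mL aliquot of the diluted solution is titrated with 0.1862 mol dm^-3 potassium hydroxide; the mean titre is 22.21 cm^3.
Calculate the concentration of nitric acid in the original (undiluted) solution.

HNO3 + KOH → KNO3 + H2O
n(KOH) = 0.02221 × 0.1862 = 4.136 × 10^-3 mol
n(HNO3) in the aliquot = 4.136 × 10^-3 mol (1:1 ratio)
[HNO3]_dilute = 4.136 × 10^-3 / 0.01000 = 0.4136 mol/L
Dilution factor = 100.0 / 19.99 = 5.003
[HNO3]_stock = 0.4136 × 5.003 = 2.069 mol/L

2.069 mol/L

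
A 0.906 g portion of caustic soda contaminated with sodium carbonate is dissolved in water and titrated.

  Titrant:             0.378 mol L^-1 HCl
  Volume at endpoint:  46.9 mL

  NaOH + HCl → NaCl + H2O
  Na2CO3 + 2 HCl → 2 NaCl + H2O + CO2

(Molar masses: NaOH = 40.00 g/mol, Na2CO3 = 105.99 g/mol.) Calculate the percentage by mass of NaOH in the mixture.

n(HCl) = 0.0469 × 0.378 = 0.0177 mol
Let x = n(NaOH), y = n(Na2CO3).
Titrant: 1x + 2y = 0.0177;  mass: 40.00x + 105.99y = 0.906
Solving, x = 2.58 × 10^-3 mol, y = 7.57 × 10^-3 mol
mass of NaOH = 2.58 × 10^-3 × 40.00 = 0.103 g
% NaOH = 0.103 / 0.906 × 100 = 11.4 %

11.4 %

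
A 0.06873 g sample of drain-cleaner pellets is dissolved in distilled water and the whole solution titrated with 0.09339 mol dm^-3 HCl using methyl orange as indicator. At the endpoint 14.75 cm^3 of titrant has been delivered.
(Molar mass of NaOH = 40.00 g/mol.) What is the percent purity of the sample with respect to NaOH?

NaOH + HCl → NaCl + H2O
n(HCl) = 0.01475 L × 0.09339 mol/L = 1.378 × 10^-3 mol
n(NaOH) = 1.378 × 10^-3 mol (1:1 ratio)
mass of NaOH = 1.378 × 10^-3 × 40.00 g/mol = 0.05510 g
% NaOH = 0.05510 / 0.06873 × 100 = 80.17 %

80.17 %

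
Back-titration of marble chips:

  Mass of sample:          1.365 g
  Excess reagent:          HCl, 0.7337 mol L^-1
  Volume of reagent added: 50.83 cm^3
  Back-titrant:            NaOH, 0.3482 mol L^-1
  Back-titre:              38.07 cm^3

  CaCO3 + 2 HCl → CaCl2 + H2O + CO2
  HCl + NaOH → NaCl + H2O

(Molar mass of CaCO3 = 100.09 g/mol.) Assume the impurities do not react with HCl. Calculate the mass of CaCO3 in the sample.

1.203 g

n(HCl) added = 0.05083 × 0.7337 = 0.03729 mol
n(NaOH) used in back-titration = 0.03807 × 0.3482 = 0.01326 mol
n(HCl) left over = 0.01326 mol (1:1 ratio)
n(HCl) consumed by analyte = 0.03729 − 0.01326 = 0.02404 mol
From the 1:2 ratio, n(CaCO3) = 1/2 × 0.02404 = 0.01202 mol
mass of CaCO3 = 0.01202 × 100.09 = 1.203 g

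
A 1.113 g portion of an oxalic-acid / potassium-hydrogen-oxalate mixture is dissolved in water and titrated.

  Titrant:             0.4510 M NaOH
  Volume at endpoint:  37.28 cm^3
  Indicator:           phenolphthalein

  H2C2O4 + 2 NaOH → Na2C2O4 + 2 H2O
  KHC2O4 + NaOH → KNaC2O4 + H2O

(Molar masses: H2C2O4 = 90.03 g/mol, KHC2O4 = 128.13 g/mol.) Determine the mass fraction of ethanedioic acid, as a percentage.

50.67 %

n(NaOH) = 0.03728 × 0.4510 = 0.01681 mol
Let x = n(H2C2O4), y = n(KHC2O4).
Titrant: 2x + 1y = 0.01681;  mass: 90.03x + 128.13y = 1.113
Solving, x = 6.264 × 10^-3 mol, y = 4.285 × 10^-3 mol
mass of H2C2O4 = 6.264 × 10^-3 × 90.03 = 0.5640 g
% H2C2O4 = 0.5640 / 1.113 × 100 = 50.67 %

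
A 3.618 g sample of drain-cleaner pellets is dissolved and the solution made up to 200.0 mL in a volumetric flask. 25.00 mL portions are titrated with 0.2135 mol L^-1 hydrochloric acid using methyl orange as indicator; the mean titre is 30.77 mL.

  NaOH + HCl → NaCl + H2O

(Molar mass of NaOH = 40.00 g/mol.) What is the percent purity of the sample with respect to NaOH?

n(HCl) per titration = 0.03077 × 0.2135 = 6.569 × 10^-3 mol
n(NaOH) in each aliquot = 6.569 × 10^-3 mol (1:1 ratio)
n(NaOH) in the whole flask = 6.569 × 10^-3 × 200.0/25.00 = 0.05256 mol
mass of NaOH = 0.05256 × 40.00 = 2.102 g
% NaOH = 2.102 / 3.618 × 100 = 58.10 %

58.10 %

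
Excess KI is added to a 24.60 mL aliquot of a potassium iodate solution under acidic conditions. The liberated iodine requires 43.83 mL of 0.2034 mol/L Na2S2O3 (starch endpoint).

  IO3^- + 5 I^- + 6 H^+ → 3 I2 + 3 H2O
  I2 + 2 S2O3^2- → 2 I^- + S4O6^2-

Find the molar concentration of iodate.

0.06040 mol/L

n(S2O3^2-) = 0.04383 × 0.2034 = 8.915 × 10^-3 mol
n(I2) = n(S2O3^2-)/2 = 4.458 × 10^-3 mol
From the 1:3 ratio, n(IO3^-) in the aliquot = 1/3 × 4.458 × 10^-3 = 1.486 × 10^-3 mol
[IO3^-] = 1.486 × 10^-3 / 0.02460 = 0.06040 mol/L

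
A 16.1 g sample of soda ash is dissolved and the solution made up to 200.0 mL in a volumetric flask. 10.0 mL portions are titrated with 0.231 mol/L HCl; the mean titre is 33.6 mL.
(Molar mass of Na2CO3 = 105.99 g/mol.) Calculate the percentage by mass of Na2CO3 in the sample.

51.1 %

Na2CO3 + 2 HCl → 2 NaCl + H2O + CO2
n(HCl) per titration = 0.0336 × 0.231 = 7.76 × 10^-3 mol
From the 1:2 ratio, n(Na2CO3) in each aliquot = 1/2 × 7.76 × 10^-3 = 3.88 × 10^-3 mol
n(Na2CO3) in the whole flask = 3.88 × 10^-3 × 200.0/10.0 = 0.0776 mol
mass of Na2CO3 = 0.0776 × 105.99 = 8.23 g
% Na2CO3 = 8.23 / 16.1 × 100 = 51.1 %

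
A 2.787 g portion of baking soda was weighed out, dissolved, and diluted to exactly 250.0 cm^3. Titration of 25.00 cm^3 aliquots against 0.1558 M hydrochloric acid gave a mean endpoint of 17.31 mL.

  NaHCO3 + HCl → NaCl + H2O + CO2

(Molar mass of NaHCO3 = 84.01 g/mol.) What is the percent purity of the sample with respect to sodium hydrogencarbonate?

n(HCl) per titration = 0.01731 × 0.1558 = 2.697 × 10^-3 mol
n(NaHCO3) in each aliquot = 2.697 × 10^-3 mol (1:1 ratio)
n(NaHCO3) in the whole flask = 2.697 × 10^-3 × 250.0/25.00 = 0.02697 mol
mass of NaHCO3 = 0.02697 × 84.01 = 2.266 g
% NaHCO3 = 2.266 / 2.787 × 100 = 81.29 %

81.29 %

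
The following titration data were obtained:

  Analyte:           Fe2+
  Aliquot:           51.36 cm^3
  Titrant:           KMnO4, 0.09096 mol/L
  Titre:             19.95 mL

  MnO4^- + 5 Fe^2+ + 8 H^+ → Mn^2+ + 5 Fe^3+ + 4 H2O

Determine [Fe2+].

n(KMnO4) = 0.01995 L × 0.09096 mol/L = 1.815 × 10^-3 mol
From the 5:1 mole ratio, n(Fe2+) = 5/1 × 1.815 × 10^-3 = 9.073 × 10^-3 mol
[Fe2+] = 9.073 × 10^-3 mol / 0.05136 L = 0.1767 mol/L

0.1767 mol/L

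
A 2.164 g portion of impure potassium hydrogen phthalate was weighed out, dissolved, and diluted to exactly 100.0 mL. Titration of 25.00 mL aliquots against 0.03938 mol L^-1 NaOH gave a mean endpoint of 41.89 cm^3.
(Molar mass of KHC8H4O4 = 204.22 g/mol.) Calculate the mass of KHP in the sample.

1.348 g

KHC8H4O4 + NaOH → KNaC8H4O4 + H2O
n(NaOH) per titration = 0.04189 × 0.03938 = 1.650 × 10^-3 mol
n(KHC8H4O4) in each aliquot = 1.650 × 10^-3 mol (1:1 ratio)
n(KHC8H4O4) in the whole flask = 1.650 × 10^-3 × 100.0/25.00 = 6.599 × 10^-3 mol
mass of KHC8H4O4 = 6.599 × 10^-3 × 204.22 = 1.348 g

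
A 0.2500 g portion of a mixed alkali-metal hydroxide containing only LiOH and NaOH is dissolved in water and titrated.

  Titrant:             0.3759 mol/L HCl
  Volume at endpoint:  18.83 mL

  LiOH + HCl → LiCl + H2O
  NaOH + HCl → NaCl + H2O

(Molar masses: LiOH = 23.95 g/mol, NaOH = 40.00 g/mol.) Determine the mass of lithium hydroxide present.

n(HCl) = 0.01883 × 0.3759 = 7.078 × 10^-3 mol
Let x = n(LiOH), y = n(NaOH).
Titrant: 1x + 1y = 7.078 × 10^-3;  mass: 23.95x + 40.00y = 0.2500
Solving, x = 2.064 × 10^-3 mol, y = 5.014 × 10^-3 mol
mass of LiOH = 2.064 × 10^-3 × 23.95 = 0.04943 g

0.04943 g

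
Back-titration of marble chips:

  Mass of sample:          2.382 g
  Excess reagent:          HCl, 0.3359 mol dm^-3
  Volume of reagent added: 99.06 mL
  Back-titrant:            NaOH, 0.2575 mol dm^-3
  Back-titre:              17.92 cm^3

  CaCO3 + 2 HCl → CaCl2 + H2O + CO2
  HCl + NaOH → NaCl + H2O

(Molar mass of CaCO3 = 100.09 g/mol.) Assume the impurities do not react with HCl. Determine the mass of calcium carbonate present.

n(HCl) added = 0.09906 × 0.3359 = 0.03327 mol
n(NaOH) used in back-titration = 0.01792 × 0.2575 = 4.614 × 10^-3 mol
n(HCl) left over = 4.614 × 10^-3 mol (1:1 ratio)
n(HCl) consumed by analyte = 0.03327 − 4.614 × 10^-3 = 0.02866 mol
From the 1:2 ratio, n(CaCO3) = 1/2 × 0.02866 = 0.01433 mol
mass of CaCO3 = 0.01433 × 100.09 = 1.434 g

1.434 g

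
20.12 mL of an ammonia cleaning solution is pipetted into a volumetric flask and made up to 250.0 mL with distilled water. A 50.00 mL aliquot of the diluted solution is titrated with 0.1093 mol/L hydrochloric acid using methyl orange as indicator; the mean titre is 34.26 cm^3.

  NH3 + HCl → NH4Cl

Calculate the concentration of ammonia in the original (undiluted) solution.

0.9306 mol/L

n(HCl) = 0.03426 × 0.1093 = 3.745 × 10^-3 mol
n(NH3) in the aliquot = 3.745 × 10^-3 mol (1:1 ratio)
[NH3]_dilute = 3.745 × 10^-3 / 0.05000 = 0.07489 mol/L
Dilution factor = 250.0 / 20.12 = 12.43
[NH3]_stock = 0.07489 × 12.43 = 0.9306 mol/L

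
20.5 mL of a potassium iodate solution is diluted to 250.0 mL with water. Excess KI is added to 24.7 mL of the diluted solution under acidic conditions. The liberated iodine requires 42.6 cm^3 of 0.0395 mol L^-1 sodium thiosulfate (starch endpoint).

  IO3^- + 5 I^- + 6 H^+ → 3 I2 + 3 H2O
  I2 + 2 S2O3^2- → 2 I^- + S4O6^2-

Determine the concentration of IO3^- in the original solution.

0.138 mol/L

n(S2O3^2-) = 0.0426 × 0.0395 = 1.68 × 10^-3 mol
n(I2) = n(S2O3^2-)/2 = 8.41 × 10^-4 mol
From the 1:3 ratio, n(IO3^-) in the aliquot = 1/3 × 8.41 × 10^-4 = 2.80 × 10^-4 mol
[IO3^-]_dilute = 2.80 × 10^-4 / 0.0247 = 0.0114 mol/L
[IO3^-]_original = 0.0114 × 250.0/20.5 = 0.138 mol/L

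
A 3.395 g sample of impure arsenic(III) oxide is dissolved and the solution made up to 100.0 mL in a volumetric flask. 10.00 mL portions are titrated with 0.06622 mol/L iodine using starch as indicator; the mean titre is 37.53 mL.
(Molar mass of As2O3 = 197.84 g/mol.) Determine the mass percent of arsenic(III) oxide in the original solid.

72.41 %

As2O3 + 2 I2 + 2 H2O → As2O5 + 4 HI
n(I2) per titration = 0.03753 × 0.06622 = 2.485 × 10^-3 mol
From the 1:2 ratio, n(As2O3) in each aliquot = 1/2 × 2.485 × 10^-3 = 1.243 × 10^-3 mol
n(As2O3) in the whole flask = 1.243 × 10^-3 × 100.0/10.00 = 0.01243 mol
mass of As2O3 = 0.01243 × 197.84 = 2.458 g
% As2O3 = 2.458 / 3.395 × 100 = 72.41 %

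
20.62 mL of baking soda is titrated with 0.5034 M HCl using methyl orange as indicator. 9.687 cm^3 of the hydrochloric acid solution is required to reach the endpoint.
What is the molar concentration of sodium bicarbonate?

0.2365 M

NaHCO3 + HCl → NaCl + H2O + CO2
n(HCl) = 0.009687 L × 0.5034 mol/L = 4.876 × 10^-3 mol
n(NaHCO3) = 4.876 × 10^-3 mol (1:1 mole ratio)
[NaHCO3] = 4.876 × 10^-3 mol / 0.02062 L = 0.2365 mol/L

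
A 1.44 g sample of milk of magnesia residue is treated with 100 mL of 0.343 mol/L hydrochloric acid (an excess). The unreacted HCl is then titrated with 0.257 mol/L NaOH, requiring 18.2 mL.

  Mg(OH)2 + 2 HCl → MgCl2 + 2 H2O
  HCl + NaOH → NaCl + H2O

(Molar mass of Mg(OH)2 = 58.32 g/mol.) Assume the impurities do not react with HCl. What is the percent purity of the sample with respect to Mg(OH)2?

n(HCl) added = 0.100 × 0.343 = 0.0343 mol
n(NaOH) used in back-titration = 0.0182 × 0.257 = 4.68 × 10^-3 mol
n(HCl) left over = 4.68 × 10^-3 mol (1:1 ratio)
n(HCl) consumed by analyte = 0.0343 − 4.68 × 10^-3 = 0.0296 mol
From the 1:2 ratio, n(Mg(OH)2) = 1/2 × 0.0296 = 0.0148 mol
mass of Mg(OH)2 = 0.0148 × 58.32 = 0.864 g
% Mg(OH)2 = 0.864 / 1.44 × 100 = 60.0 %

60.0 %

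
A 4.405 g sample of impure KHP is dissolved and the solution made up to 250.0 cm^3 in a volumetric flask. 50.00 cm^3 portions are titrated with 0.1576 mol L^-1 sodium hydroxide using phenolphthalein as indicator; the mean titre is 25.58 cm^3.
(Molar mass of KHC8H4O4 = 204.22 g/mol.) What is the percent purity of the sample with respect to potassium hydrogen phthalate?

93.45 %

KHC8H4O4 + NaOH → KNaC8H4O4 + H2O
n(NaOH) per titration = 0.02558 × 0.1576 = 4.031 × 10^-3 mol
n(KHC8H4O4) in each aliquot = 4.031 × 10^-3 mol (1:1 ratio)
n(KHC8H4O4) in the whole flask = 4.031 × 10^-3 × 250.0/50.00 = 0.02016 mol
mass of KHC8H4O4 = 0.02016 × 204.22 = 4.116 g
% KHC8H4O4 = 4.116 / 4.405 × 100 = 93.45 %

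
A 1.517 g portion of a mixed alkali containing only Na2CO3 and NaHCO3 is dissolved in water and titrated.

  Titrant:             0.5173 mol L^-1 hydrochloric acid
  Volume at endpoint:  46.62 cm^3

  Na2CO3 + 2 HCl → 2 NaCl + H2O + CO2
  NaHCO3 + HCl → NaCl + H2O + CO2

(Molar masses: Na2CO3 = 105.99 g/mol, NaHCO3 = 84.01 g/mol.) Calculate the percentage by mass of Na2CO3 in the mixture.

n(HCl) = 0.04662 × 0.5173 = 0.02412 mol
Let x = n(Na2CO3), y = n(NaHCO3).
Titrant: 2x + 1y = 0.02412;  mass: 105.99x + 84.01y = 1.517
Solving, x = 8.206 × 10^-3 mol, y = 7.704 × 10^-3 mol
mass of Na2CO3 = 8.206 × 10^-3 × 105.99 = 0.8698 g
% Na2CO3 = 0.8698 / 1.517 × 100 = 57.34 %

57.34 %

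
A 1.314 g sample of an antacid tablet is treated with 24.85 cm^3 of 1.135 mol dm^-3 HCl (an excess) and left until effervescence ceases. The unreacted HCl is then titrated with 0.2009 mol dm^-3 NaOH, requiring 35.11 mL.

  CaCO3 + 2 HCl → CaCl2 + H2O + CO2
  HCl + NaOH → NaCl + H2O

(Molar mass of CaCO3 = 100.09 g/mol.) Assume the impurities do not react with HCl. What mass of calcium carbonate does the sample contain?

1.059 g

n(HCl) added = 0.02485 × 1.135 = 0.02820 mol
n(NaOH) used in back-titration = 0.03511 × 0.2009 = 7.054 × 10^-3 mol
n(HCl) left over = 7.054 × 10^-3 mol (1:1 ratio)
n(HCl) consumed by analyte = 0.02820 − 7.054 × 10^-3 = 0.02115 mol
From the 1:2 ratio, n(CaCO3) = 1/2 × 0.02115 = 0.01058 mol
mass of CaCO3 = 0.01058 × 100.09 = 1.059 g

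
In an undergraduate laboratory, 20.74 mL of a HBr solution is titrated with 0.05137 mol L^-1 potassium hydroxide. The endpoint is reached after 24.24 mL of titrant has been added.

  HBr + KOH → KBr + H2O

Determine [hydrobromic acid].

n(KOH) = 0.02424 L × 0.05137 mol/L = 1.245 × 10^-3 mol
n(HBr) = 1.245 × 10^-3 mol (1:1 mole ratio)
[HBr] = 1.245 × 10^-3 mol / 0.02074 L = 0.06004 mol/L

0.06004 mol/L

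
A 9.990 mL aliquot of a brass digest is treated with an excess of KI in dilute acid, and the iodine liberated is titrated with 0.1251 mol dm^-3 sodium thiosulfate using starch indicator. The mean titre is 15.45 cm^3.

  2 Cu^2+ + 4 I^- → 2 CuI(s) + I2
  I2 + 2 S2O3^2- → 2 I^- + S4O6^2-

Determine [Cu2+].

n(S2O3^2-) = 0.01545 × 0.1251 = 1.933 × 10^-3 mol
n(I2) = n(S2O3^2-)/2 = 9.664 × 10^-4 mol
From the 2:1 ratio, n(Cu2+) in the aliquot = 2/1 × 9.664 × 10^-4 = 1.933 × 10^-3 mol
[Cu2+] = 1.933 × 10^-3 / 0.009990 = 0.1935 mol/L

0.1935 mol/L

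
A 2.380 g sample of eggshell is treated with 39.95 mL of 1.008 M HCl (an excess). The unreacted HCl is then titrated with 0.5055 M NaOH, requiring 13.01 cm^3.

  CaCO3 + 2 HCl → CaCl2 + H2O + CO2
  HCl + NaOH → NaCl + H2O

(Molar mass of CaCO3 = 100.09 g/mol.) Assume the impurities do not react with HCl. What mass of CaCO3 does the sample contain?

1.686 g

n(HCl) added = 0.03995 × 1.008 = 0.04027 mol
n(NaOH) used in back-titration = 0.01301 × 0.5055 = 6.577 × 10^-3 mol
n(HCl) left over = 6.577 × 10^-3 mol (1:1 ratio)
n(HCl) consumed by analyte = 0.04027 − 6.577 × 10^-3 = 0.03369 mol
From the 1:2 ratio, n(CaCO3) = 1/2 × 0.03369 = 0.01685 mol
mass of CaCO3 = 0.01685 × 100.09 = 1.686 g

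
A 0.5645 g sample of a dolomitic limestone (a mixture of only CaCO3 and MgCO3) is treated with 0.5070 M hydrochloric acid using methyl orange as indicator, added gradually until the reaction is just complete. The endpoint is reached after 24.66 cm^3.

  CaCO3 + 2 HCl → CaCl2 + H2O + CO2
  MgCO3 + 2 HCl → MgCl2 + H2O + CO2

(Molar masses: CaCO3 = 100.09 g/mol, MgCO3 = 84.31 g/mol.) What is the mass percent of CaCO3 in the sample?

n(HCl) = 0.02466 × 0.5070 = 0.01250 mol
Let x = n(CaCO3), y = n(MgCO3).
Titrant: 2x + 2y = 0.01250;  mass: 100.09x + 84.31y = 0.5645
Solving, x = 2.373 × 10^-3 mol, y = 3.878 × 10^-3 mol
mass of CaCO3 = 2.373 × 10^-3 × 100.09 = 0.2376 g
% CaCO3 = 0.2376 / 0.5645 × 100 = 42.08 %

42.08 %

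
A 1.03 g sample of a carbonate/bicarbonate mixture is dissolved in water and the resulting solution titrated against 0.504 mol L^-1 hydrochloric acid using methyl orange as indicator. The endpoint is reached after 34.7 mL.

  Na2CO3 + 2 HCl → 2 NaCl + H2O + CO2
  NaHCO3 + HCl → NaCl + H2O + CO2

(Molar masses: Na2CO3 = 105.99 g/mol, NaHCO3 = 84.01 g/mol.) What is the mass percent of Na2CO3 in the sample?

72.9 %

n(HCl) = 0.0347 × 0.504 = 0.0175 mol
Let x = n(Na2CO3), y = n(NaHCO3).
Titrant: 2x + 1y = 0.0175;  mass: 105.99x + 84.01y = 1.03
Solving, x = 7.08 × 10^-3 mol, y = 3.33 × 10^-3 mol
mass of Na2CO3 = 7.08 × 10^-3 × 105.99 = 0.751 g
% Na2CO3 = 0.751 / 1.03 × 100 = 72.9 %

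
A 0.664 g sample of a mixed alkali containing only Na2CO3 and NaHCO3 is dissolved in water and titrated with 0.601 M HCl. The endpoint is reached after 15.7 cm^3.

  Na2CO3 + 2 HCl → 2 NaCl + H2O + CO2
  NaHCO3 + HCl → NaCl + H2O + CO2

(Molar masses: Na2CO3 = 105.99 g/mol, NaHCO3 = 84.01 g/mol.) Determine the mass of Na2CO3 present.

n(HCl) = 0.0157 × 0.601 = 9.44 × 10^-3 mol
Let x = n(Na2CO3), y = n(NaHCO3).
Titrant: 2x + 1y = 9.44 × 10^-3;  mass: 105.99x + 84.01y = 0.664
Solving, x = 2.07 × 10^-3 mol, y = 5.29 × 10^-3 mol
mass of Na2CO3 = 2.07 × 10^-3 × 105.99 = 0.220 g

0.220 g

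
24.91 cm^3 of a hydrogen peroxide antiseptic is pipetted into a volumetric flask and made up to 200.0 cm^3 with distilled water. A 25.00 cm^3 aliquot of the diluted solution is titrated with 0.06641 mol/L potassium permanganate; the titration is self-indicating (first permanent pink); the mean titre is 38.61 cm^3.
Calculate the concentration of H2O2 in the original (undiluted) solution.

2 MnO4^- + 5 H2O2 + 6 H^+ → 2 Mn^2+ + 5 O2 + 8 H2O
n(KMnO4) = 0.03861 × 0.06641 = 2.564 × 10^-3 mol
From the 5:2 ratio, n(H2O2) in the aliquot = 5/2 × 2.564 × 10^-3 = 6.410 × 10^-3 mol
[H2O2]_dilute = 6.410 × 10^-3 / 0.02500 = 0.2564 mol/L
Dilution factor = 200.0 / 24.91 = 8.029
[H2O2]_stock = 0.2564 × 8.029 = 2.059 mol/L

2.059 mol/L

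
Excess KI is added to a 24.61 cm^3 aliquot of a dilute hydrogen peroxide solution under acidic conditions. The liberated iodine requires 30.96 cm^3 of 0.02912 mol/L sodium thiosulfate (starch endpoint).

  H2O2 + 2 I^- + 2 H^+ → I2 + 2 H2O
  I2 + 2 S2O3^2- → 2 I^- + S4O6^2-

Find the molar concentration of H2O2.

0.01832 mol/L

n(S2O3^2-) = 0.03096 × 0.02912 = 9.016 × 10^-4 mol
n(I2) = n(S2O3^2-)/2 = 4.508 × 10^-4 mol
n(H2O2) in the aliquot = 4.508 × 10^-4 mol (1:1 ratio)
[H2O2] = 4.508 × 10^-4 / 0.02461 = 0.01832 mol/L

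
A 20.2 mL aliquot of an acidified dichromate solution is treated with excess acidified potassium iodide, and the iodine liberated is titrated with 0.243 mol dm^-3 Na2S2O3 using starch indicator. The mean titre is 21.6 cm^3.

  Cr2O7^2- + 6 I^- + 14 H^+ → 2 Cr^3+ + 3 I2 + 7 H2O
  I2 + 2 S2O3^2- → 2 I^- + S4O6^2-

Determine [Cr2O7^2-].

0.0433 mol/L

n(S2O3^2-) = 0.0216 × 0.243 = 5.25 × 10^-3 mol
n(I2) = n(S2O3^2-)/2 = 2.62 × 10^-3 mol
From the 1:3 ratio, n(Cr2O7^2-) in the aliquot = 1/3 × 2.62 × 10^-3 = 8.75 × 10^-4 mol
[Cr2O7^2-] = 8.75 × 10^-4 / 0.0202 = 0.0433 mol/L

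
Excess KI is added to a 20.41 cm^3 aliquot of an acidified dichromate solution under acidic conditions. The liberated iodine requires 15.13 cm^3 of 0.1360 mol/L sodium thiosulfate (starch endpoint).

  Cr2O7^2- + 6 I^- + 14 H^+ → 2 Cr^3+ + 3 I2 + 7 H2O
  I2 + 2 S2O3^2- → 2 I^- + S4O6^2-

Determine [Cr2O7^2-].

0.01680 mol/L

n(S2O3^2-) = 0.01513 × 0.1360 = 2.058 × 10^-3 mol
n(I2) = n(S2O3^2-)/2 = 1.029 × 10^-3 mol
From the 1:3 ratio, n(Cr2O7^2-) in the aliquot = 1/3 × 1.029 × 10^-3 = 3.429 × 10^-4 mol
[Cr2O7^2-] = 3.429 × 10^-4 / 0.02041 = 0.01680 mol/L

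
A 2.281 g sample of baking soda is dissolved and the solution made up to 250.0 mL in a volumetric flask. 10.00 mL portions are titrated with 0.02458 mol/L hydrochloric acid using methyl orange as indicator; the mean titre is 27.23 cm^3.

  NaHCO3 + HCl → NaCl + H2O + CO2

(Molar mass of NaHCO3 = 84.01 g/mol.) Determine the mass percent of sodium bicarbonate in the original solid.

n(HCl) per titration = 0.02723 × 0.02458 = 6.693 × 10^-4 mol
n(NaHCO3) in each aliquot = 6.693 × 10^-4 mol (1:1 ratio)
n(NaHCO3) in the whole flask = 6.693 × 10^-4 × 250.0/10.00 = 0.01673 mol
mass of NaHCO3 = 0.01673 × 84.01 = 1.406 g
% NaHCO3 = 1.406 / 2.281 × 100 = 61.63 %

61.63 %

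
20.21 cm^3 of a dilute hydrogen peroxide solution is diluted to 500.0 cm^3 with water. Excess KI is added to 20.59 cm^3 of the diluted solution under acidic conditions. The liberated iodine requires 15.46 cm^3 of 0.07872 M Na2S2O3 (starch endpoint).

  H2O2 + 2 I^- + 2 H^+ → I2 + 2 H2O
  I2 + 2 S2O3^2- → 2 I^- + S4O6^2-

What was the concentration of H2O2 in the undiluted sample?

n(S2O3^2-) = 0.01546 × 0.07872 = 1.217 × 10^-3 mol
n(I2) = n(S2O3^2-)/2 = 6.085 × 10^-4 mol
n(H2O2) in the aliquot = 6.085 × 10^-4 mol (1:1 ratio)
[H2O2]_dilute = 6.085 × 10^-4 / 0.02059 = 0.02955 mol/L
[H2O2]_original = 0.02955 × 500.0/20.21 = 0.7312 mol/L

0.7312 M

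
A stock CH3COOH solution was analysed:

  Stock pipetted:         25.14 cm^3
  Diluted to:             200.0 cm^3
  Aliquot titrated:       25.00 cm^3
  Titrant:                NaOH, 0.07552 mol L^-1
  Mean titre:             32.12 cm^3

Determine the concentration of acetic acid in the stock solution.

CH3COOH + NaOH → CH3COONa + H2O
n(NaOH) = 0.03212 × 0.07552 = 2.426 × 10^-3 mol
n(CH3COOH) in the aliquot = 2.426 × 10^-3 mol (1:1 ratio)
[CH3COOH]_dilute = 2.426 × 10^-3 / 0.02500 = 0.09703 mol/L
Dilution factor = 200.0 / 25.14 = 7.955
[CH3COOH]_stock = 0.09703 × 7.955 = 0.7719 mol/L

0.7719 mol/L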